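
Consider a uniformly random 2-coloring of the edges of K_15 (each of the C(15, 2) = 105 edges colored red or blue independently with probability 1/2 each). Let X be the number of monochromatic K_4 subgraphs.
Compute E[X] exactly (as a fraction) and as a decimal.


Let X = Σ_S X_S over the C(15, 4) = 1365 subsets S of size 4, where X_S = 1 if the K_4 on S is monochromatic.
For a fixed S, the K_4 on S has C(4, 2) = 6 edges. P[all 6 edges red] = (1/2)^6, and likewise for blue, so P[monochromatic] = 2·(1/2)^6 = 2^{1 − 6} = 1/32.
Summing: E[X] = C(15, 4) · 2^{1 − 6} = 1365 · 1/32 = 1365/32.
Numerically: E[X] ≈ 42.65625.

E[X] = C(15,4)·2^(1−C(4,2)) = 1365/32 ≈ 42.65625.


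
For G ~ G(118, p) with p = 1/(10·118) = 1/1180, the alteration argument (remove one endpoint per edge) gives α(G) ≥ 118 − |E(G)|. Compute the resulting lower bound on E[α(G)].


E[|E(G)|] = C(118, 2)·p = 6903 · (1/1180) = 117/20.
E[α(G)] ≥ n − E[|E(G)|] = 118 − 117/20 = 2243/20.
Numerically: ≈ 112.150000.
(This is only a lower bound; the true E[α(G)] may be larger.)

E[α(G)] ≥ 2243/20 ≈ 112.150000.


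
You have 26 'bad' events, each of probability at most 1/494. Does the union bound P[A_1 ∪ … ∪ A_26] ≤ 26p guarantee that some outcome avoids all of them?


Union bound: P[∪_{i=1}^{26} A_i] ≤ Σ_i P[A_i] ≤ 26·p = 26·(1/494) = 1/19.
Numerically: 1/19 ≈ 0.05263.
Is 1/19 < 1? YES.
Since P[∪ A_i] ≤ 1/19 < 1, the complement has P[∩ A_i^c] ≥ 1 − 1/19 = 18/19 > 0, so some outcome avoids every A_i.

26·p = 1/19 ≈ 0.05263; existence CERTIFIED by the union bound.


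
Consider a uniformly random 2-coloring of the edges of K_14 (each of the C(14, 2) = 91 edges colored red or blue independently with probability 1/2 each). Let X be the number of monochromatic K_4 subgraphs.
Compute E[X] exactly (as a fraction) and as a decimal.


Let X = Σ_S X_S over the C(14, 4) = 1001 subsets S of size 4, where X_S = 1 if the K_4 on S is monochromatic.
For a fixed S, the K_4 on S has C(4, 2) = 6 edges. P[all 6 edges red] = (1/2)^6, and likewise for blue, so P[monochromatic] = 2·(1/2)^6 = 2^{1 − 6} = 1/32.
Summing: E[X] = C(14, 4) · 2^{1 − 6} = 1001 · 1/32 = 1001/32.
Numerically: E[X] ≈ 31.28125.

E[X] = C(14,4)·2^(1−C(4,2)) = 1001/32 ≈ 31.28125.


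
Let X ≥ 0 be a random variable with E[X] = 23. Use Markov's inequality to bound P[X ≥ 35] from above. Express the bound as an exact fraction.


μ = E[X] = 23, a = 35.
Markov: P[X ≥ 35] ≤ μ/a = (23)/35 = 23/35.
Numerically: ≈ 0.65714.
(Since a = 35 > μ = 23.00000, the bound 23/35 is < 1 and informative.)

P[X ≥ 35] ≤ 23/35 ≈ 0.65714.


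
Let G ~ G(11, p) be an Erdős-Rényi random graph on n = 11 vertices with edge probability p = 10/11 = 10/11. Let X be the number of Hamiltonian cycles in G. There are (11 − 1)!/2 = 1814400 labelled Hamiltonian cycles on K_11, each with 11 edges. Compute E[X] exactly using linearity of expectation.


K_11 has (11 − 1)!/2 = 1814400 labelled Hamiltonian cycles.
For each such Hamiltonian cycle H, let X_H = 1 if all 11 edges of H are present in G. Then P[X_H = 1] = p^{11} = (10/11)^{11} = 100000000000/285311670611.
By linearity: E[X] = Σ_H E[X_H] = 1814400 · p^{11} = 1814400 · 100000000000/285311670611 = 181440000000000000/285311670611.
Numerically: E[X] ≈ 6.3594e+05.

E[X] = 1814400 · (10/11)^{11} = 181440000000000000/285311670611 ≈ 6.3594e+05.


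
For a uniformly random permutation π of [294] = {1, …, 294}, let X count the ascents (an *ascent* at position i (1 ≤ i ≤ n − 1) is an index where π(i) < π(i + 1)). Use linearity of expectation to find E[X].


Write X = Σ X_I over i = 1, …, 293, with X_I the indicator of one ascent.
There are 293 indicators.
For each fixed i, the pair (π(i), π(i+1)) is a uniformly random ordered pair of distinct values from {1, …, 294}; by symmetry P[π(i) < π(i+1)] = 1/2.
By linearity: E[X] = 293 · (1/2) = (294 − 1) · (1/2) = 293/2 ≈ 146.500000.

E[X] = 293/2 = 146.500000.


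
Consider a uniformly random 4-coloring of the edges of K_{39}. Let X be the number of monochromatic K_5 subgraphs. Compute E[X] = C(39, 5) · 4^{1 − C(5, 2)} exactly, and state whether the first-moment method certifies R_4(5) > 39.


E[X] = C(39, 5) · 4^{1 − 10} = 575757 · 4^{−9} = 575757/262144.
As a reduced fraction: E[X] = 575757/262144 ≈ 2.19634.
Is E[X] < 1? NO.
Since E[X] ≥ 1, the first-moment bound is inconclusive at n = 39; it does NOT by itself certify R_4(5) > 39.

E[X] = 575757/262144 ≈ 2.19634; E[X] ≥ 1; first-moment method inconclusive here.


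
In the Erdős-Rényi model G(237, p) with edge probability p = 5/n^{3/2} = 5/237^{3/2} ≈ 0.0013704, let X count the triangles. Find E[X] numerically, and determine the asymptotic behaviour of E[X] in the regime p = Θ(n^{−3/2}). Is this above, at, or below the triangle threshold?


Number of potential triangles: C(237, 3) = 2190670.
Each occurs with probability p³ ≈ (0.0013704)³ ≈ 2.57360834e-09.
By linearity: E[X] = C(237, 3)·p³ ≈ 2190670 · 2.57360834e-09 ≈ 0.005638.
Since α = 3/2 > 1, p = c/n^{3/2} = o(1/n) is below the triangle threshold p ~ 1/n. Asymptotically E[X] ~ (c³/6)·n^{3(1−α)} = (5³/6)·n^{-1.5} → 0, so by Markov's inequality G has no triangles w.h.p.

E[X] ≈ 0.005638; in regime p = Θ(1/n^{3/2}) E[X] tends to 0 (below the triangle threshold p ~ 1/n).


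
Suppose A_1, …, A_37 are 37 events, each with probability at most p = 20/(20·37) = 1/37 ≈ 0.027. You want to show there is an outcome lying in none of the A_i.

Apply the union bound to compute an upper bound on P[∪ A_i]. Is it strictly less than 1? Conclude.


Union bound: P[∪_{i=1}^{37} A_i] ≤ Σ_i P[A_i] ≤ 37·p = 37·(1/37) = 1.
Numerically: 1 ≈ 1.000.
Is 1 < 1? NO.
Since the bound 1 is ≥ 1, the union bound is uninformative here; it does NOT by itself certify existence.

37·p = 1 ≈ 1.000; existence NOT certified by the union bound.


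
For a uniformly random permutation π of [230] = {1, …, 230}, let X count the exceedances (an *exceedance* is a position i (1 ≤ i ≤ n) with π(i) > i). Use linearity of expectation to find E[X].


Write X = Σ_{i=1}^{230} X_i, where X_i = 1_{π(i) > i}.
For each fixed i, π(i) is uniform over {1, …, 230} (marginal of a uniform permutation), so P[π(i) > i] = (n − i)/n. Summing: Σ_{i=1}^{230} (n − i)/n = (0 + 1 + … + 229)/230 = 230(230 − 1)/(2·230) = (230 − 1)/2.
Hence E[X] = Σ_{i=1}^{230} (230 − i)/230 = 229/2 ≈ 114.50000.

E[X] = 229/2 = 114.50000.


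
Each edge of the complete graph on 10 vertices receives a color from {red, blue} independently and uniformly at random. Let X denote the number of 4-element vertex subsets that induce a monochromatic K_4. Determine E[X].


Let X = Σ_S X_S over the C(10, 4) = 210 subsets S of size 4, where X_S = 1 if the K_4 on S is monochromatic.
For a fixed S, the K_4 on S has C(4, 2) = 6 edges. P[all 6 edges red] = (1/2)^6, and likewise for blue, so P[monochromatic] = 2·(1/2)^6 = 2^{1 − 6} = 1/32.
By linearity of expectation: E[X] = C(10, 4) · 2^{1 − 6} = 210 · 1/32 = 105/16.
Numerically: E[X] ≈ 6.56250.

E[X] = C(10,4)·2^(1−C(4,2)) = 105/16 ≈ 6.56250.


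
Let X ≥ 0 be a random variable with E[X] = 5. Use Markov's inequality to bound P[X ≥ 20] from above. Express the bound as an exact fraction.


μ = E[X] = 5, a = 20.
Markov: P[X ≥ 20] ≤ μ/a = (5)/20 = 1/4.
Numerically: ≈ 0.2500.
(Since a = 20 > μ = 5.0000, the bound 1/4 is < 1 and informative.)

P[X ≥ 20] ≤ 1/4 ≈ 0.2500.


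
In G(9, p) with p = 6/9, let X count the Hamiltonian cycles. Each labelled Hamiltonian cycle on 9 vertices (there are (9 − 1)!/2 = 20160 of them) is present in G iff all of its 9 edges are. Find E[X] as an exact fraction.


K_9 has (9 − 1)!/2 = 20160 labelled Hamiltonian cycles.
For each such Hamiltonian cycle H, let X_H = 1 if all 9 edges of H are present in G. Then P[X_H = 1] = p^{9} = (2/3)^{9} = 512/19683.
By linearity: E[X] = Σ_H E[X_H] = 20160 · p^{9} = 20160 · 512/19683 = 1146880/2187.
Numerically: E[X] ≈ 524.408.

E[X] = 20160 · (2/3)^{9} = 1146880/2187 ≈ 524.408.


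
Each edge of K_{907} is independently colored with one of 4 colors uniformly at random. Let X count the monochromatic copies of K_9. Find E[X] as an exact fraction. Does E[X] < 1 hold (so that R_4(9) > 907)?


E[X] = C(907, 9) · 4^{1 − 36} = 1100045734961417331175 · 4^{−35} = 1100045734961417331175/1180591620717411303424.
As a reduced fraction: E[X] = 1100045734961417331175/1180591620717411303424 ≈ 0.9317750.
Is E[X] < 1? YES.
Since E[X] < 1, there exists a 4-coloring of K_{907} with no monochromatic K_9; hence R_4(9) > 907.

E[X] = 1100045734961417331175/1180591620717411303424 ≈ 0.9317750; E[X] < 1, so R_4(9) > 907.


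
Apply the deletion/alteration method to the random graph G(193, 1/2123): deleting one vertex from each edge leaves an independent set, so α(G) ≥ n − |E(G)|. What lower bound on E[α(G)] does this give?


E[|E(G)|] = C(193, 2)·p = 18528 · (1/2123) = 96/11.
E[α(G)] ≥ n − E[|E(G)|] = 193 − 96/11 = 2027/11.
Numerically: ≈ 184.273.
(This is only a lower bound; the true E[α(G)] may be larger.)

E[α(G)] ≥ 2027/11 ≈ 184.273.


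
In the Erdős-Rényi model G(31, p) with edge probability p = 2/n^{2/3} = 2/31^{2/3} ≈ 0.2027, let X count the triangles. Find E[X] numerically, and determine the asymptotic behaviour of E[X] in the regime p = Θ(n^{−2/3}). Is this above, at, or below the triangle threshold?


Number of potential triangles: C(31, 3) = 4495.
Each occurs with probability p³ ≈ (0.2027)³ ≈ 8.324662e-03.
By linearity: E[X] = C(31, 3)·p³ ≈ 4495 · 8.324662e-03 ≈ 37.4194.
Since α = 2/3 < 1, p = c/n^{2/3} ≫ 1/n is above the triangle threshold p ~ 1/n. Asymptotically E[X] ~ (c³/6)·n^{3(1−α)} = (2³/6)·n^{1} → ∞; triangles are abundant w.h.p.

E[X] ≈ 37.4194; in regime p = Θ(1/n^{2/3}) E[X] diverges (above the triangle threshold p ~ 1/n).


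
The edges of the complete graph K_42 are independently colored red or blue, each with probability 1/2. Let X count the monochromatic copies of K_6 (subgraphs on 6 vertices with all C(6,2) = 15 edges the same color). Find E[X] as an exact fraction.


Let X = Σ_S X_S over the C(42, 6) = 5245786 subsets S of size 6, where X_S = 1 if the K_6 on S is monochromatic.
For a fixed S, the K_6 on S has C(6, 2) = 15 edges. P[all 15 edges red] = (1/2)^15, and likewise for blue, so P[monochromatic] = 2·(1/2)^15 = 2^{1 − 15} = 1/16384.
Summing: E[X] = C(42, 6) · 2^{1 − 15} = 5245786 · 1/16384 = 2622893/8192.
Numerically: E[X] ≈ 320.17737.

E[X] = C(42,6)·2^(1−C(6,2)) = 2622893/8192 ≈ 320.17737.


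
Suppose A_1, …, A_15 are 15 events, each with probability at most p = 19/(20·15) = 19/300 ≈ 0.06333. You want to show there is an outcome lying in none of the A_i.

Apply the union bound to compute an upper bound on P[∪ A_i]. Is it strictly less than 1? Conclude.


Union bound: P[∪_{i=1}^{15} A_i] ≤ Σ_i P[A_i] ≤ 15·p = 15·(19/300) = 19/20.
Numerically: 19/20 ≈ 0.95000.
Is 19/20 < 1? YES.
Since P[∪ A_i] ≤ 19/20 < 1, the complement has P[∩ A_i^c] ≥ 1 − 19/20 = 1/20 > 0, so some outcome avoids every A_i.

15·p = 19/20 ≈ 0.95000; existence CERTIFIED by the union bound.


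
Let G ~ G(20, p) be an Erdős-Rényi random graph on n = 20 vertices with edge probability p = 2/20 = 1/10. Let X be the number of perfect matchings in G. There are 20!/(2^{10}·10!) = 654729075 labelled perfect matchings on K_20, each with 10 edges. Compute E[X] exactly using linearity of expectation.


K_20 has 20!/(2^{10}·10!) = 654729075 labelled perfect matchings.
For each such perfect matching H, let X_H = 1 if all 10 edges of H are present in G. Then P[X_H = 1] = p^{10} = (1/10)^{10} = 1/10000000000.
Summing the indicators: E[X] = Σ_H E[X_H] = 654729075 · p^{10} = 654729075 · 1/10000000000 = 26189163/400000000.
Numerically: E[X] ≈ 0.0654729.

E[X] = 654729075 · (1/10)^{10} = 26189163/400000000 ≈ 0.0654729.


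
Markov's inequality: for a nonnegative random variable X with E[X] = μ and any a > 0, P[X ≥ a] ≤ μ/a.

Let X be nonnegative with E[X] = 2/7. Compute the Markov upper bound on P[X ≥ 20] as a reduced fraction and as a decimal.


μ = E[X] = 2/7, a = 20.
Markov: P[X ≥ 20] ≤ μ/a = (2/7)/20 = 1/70.
Numerically: ≈ 0.0143.
(Since a = 20 > μ = 0.2857, the bound 1/70 is < 1 and informative.)

P[X ≥ 20] ≤ 1/70 ≈ 0.0143.


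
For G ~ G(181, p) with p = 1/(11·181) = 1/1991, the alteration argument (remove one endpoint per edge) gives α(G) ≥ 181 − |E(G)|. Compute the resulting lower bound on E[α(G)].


E[|E(G)|] = C(181, 2)·p = 16290 · (1/1991) = 90/11.
E[α(G)] ≥ n − E[|E(G)|] = 181 − 90/11 = 1901/11.
Numerically: ≈ 172.818182.
(This is only a lower bound; the true E[α(G)] may be larger.)

E[α(G)] ≥ 1901/11 ≈ 172.818182.


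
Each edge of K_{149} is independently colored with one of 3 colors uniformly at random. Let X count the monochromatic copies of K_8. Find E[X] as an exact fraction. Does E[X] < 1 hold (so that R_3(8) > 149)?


E[X] = C(149, 8) · 3^{1 − 28} = 4976826800946 · 3^{−27} = 4976826800946/7625597484987.
As a reduced fraction: E[X] = 1658942266982/2541865828329 ≈ 0.65265.
Is E[X] < 1? YES.
Since E[X] < 1, there exists a 3-coloring of K_{149} with no monochromatic K_8; hence R_3(8) > 149.

E[X] = 1658942266982/2541865828329 ≈ 0.65265; E[X] < 1, so R_3(8) > 149.


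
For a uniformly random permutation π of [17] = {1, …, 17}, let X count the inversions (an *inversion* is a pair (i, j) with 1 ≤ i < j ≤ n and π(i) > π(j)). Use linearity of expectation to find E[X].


Write X = Σ X_I over the C(17, 2) = 136 pairs i < j, with X_I the indicator of one inversion.
There are 136 indicators.
For each fixed pair i < j, the values π(i) and π(j) are two distinct elements of {1, …, 17} in uniformly random order; by symmetry P[π(i) > π(j)] = 1/2.
By linearity: E[X] = 136 · (1/2) = C(17, 2) · (1/2) = 136/2 = 68 ≈ 68.0000.

E[X] = 68 = 68.0000.


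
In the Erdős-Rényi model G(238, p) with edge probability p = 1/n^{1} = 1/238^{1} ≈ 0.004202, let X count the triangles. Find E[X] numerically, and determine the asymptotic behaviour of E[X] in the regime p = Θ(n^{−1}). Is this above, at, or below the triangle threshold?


Number of potential triangles: C(238, 3) = 2218636.
Each occurs with probability p³ ≈ (0.004202)³ ≈ 7.417698e-08.
By linearity: E[X] = C(238, 3)·p³ ≈ 2218636 · 7.417698e-08 ≈ 0.1646.
Here α = 1, so p = 1/n is exactly at the triangle threshold p ~ 1/n. Asymptotically E[X] → c³/6 = 1³/6 = 1/6 ≈ 0.1667, a bounded constant. In this regime the triangle count is asymptotically Poisson(c³/6).

E[X] ≈ 0.1646; in regime p = Θ(1/n^{1}) E[X] stays bounded (at the triangle threshold p ~ 1/n).


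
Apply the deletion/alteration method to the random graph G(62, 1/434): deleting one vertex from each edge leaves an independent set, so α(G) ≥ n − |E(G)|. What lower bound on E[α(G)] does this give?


E[|E(G)|] = C(62, 2)·p = 1891 · (1/434) = 61/14.
E[α(G)] ≥ n − E[|E(G)|] = 62 − 61/14 = 807/14.
Numerically: ≈ 57.64286.
(This is only a lower bound; the true E[α(G)] may be larger.)

E[α(G)] ≥ 807/14 ≈ 57.64286.


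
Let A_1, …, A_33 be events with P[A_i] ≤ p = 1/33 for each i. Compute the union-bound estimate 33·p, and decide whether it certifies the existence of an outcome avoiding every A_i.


Union bound: P[∪_{i=1}^{33} A_i] ≤ Σ_i P[A_i] ≤ 33·p = 33·(1/33) = 1.
Numerically: 1 ≈ 1.00000.
Is 1 < 1? NO.
Since the bound 1 is ≥ 1, the union bound is uninformative here; it does NOT by itself certify existence.

33·p = 1 ≈ 1.00000; existence NOT certified by the union bound.


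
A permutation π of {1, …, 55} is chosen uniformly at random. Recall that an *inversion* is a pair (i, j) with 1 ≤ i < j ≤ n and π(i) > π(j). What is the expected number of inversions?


Write X = Σ X_I over the C(55, 2) = 1485 pairs i < j, with X_I the indicator of one inversion.
There are 1485 indicators.
For each fixed pair i < j, the values π(i) and π(j) are two distinct elements of {1, …, 55} in uniformly random order; by symmetry P[π(i) > π(j)] = 1/2.
By linearity: E[X] = 1485 · (1/2) = C(55, 2) · (1/2) = 1485/2 = 1485/2 ≈ 742.5000.

E[X] = 1485/2 = 742.5000.


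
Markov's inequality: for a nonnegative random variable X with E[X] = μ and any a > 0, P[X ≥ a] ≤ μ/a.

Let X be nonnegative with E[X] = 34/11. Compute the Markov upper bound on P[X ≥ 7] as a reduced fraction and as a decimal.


μ = E[X] = 34/11, a = 7.
Markov: P[X ≥ 7] ≤ μ/a = (34/11)/7 = 34/77.
Numerically: ≈ 0.441558.
(Since a = 7 > μ = 3.090909, the bound 34/77 is < 1 and informative.)

P[X ≥ 7] ≤ 34/77 ≈ 0.441558.


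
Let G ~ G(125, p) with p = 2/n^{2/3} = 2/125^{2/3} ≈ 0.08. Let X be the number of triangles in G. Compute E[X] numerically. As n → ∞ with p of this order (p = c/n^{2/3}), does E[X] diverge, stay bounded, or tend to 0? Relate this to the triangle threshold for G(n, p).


Number of potential triangles: C(125, 3) = 317750.
Each occurs with probability p³ ≈ (0.08)³ ≈ 5.1200000e-04.
By linearity: E[X] = C(125, 3)·p³ ≈ 317750 · 5.1200000e-04 ≈ 162.68800.
Since α = 2/3 < 1, p = c/n^{2/3} ≫ 1/n is above the triangle threshold p ~ 1/n. Asymptotically E[X] ~ (c³/6)·n^{3(1−α)} = (2³/6)·n^{1} → ∞; triangles are abundant w.h.p.

E[X] ≈ 162.68800; in regime p = Θ(1/n^{2/3}) E[X] diverges (above the triangle threshold p ~ 1/n).


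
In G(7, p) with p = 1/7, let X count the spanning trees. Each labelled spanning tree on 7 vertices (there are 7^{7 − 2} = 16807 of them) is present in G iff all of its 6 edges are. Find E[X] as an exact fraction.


K_7 has 7^{7 − 2} = 16807 labelled spanning trees.
For each such spanning tree H, let X_H = 1 if all 6 edges of H are present in G. Then P[X_H = 1] = p^{6} = (1/7)^{6} = 1/117649.
By linearity: E[X] = Σ_H E[X_H] = 16807 · p^{6} = 16807 · 1/117649 = 1/7.
Numerically: E[X] ≈ 0.142857.

E[X] = 16807 · (1/7)^{6} = 1/7 ≈ 0.142857.


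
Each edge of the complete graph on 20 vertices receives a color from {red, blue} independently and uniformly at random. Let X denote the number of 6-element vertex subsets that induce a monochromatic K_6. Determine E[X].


Let X = Σ_S X_S over the C(20, 6) = 38760 subsets S of size 6, where X_S = 1 if the K_6 on S is monochromatic.
For a fixed S, the K_6 on S has C(6, 2) = 15 edges. P[all 15 edges red] = (1/2)^15, and likewise for blue, so P[monochromatic] = 2·(1/2)^15 = 2^{1 − 15} = 1/16384.
By linearity of expectation: E[X] = C(20, 6) · 2^{1 − 15} = 38760 · 1/16384 = 4845/2048.
Numerically: E[X] ≈ 2.365723.

E[X] = C(20,6)·2^(1−C(6,2)) = 4845/2048 ≈ 2.365723.


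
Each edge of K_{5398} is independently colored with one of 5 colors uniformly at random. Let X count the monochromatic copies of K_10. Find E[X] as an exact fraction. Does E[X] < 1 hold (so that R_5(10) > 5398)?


E[X] = C(5398, 10) · 5^{1 − 45} = 5740413564134635387185954535766 · 5^{−44} = 5740413564134635387185954535766/5684341886080801486968994140625.
As a reduced fraction: E[X] = 5740413564134635387185954535766/5684341886080801486968994140625 ≈ 1.0098642.
Is E[X] < 1? NO.
Since E[X] ≥ 1, the first-moment bound is inconclusive at n = 5398; it does NOT by itself certify R_5(10) > 5398.

E[X] = 5740413564134635387185954535766/5684341886080801486968994140625 ≈ 1.0098642; E[X] ≥ 1; first-moment method inconclusive here.


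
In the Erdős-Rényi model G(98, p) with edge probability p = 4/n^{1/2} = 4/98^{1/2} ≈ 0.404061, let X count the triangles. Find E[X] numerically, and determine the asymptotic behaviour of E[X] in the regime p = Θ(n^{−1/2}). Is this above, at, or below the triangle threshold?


Number of potential triangles: C(98, 3) = 152096.
Each occurs with probability p³ ≈ (0.404061)³ ≈ 6.59691458e-02.
By linearity: E[X] = C(98, 3)·p³ ≈ 152096 · 6.59691458e-02 ≈ 10033.643195.
Since α = 1/2 < 1, p = c/n^{1/2} ≫ 1/n is above the triangle threshold p ~ 1/n. Asymptotically E[X] ~ (c³/6)·n^{3(1−α)} = (4³/6)·n^{1.5} → ∞; triangles are abundant w.h.p.

E[X] ≈ 10033.643195; in regime p = Θ(1/n^{1/2}) E[X] diverges (above the triangle threshold p ~ 1/n).


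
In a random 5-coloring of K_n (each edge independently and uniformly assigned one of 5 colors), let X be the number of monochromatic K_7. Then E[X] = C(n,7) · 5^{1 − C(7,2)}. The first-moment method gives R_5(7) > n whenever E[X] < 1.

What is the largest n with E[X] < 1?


We need C(n, 7) · 5^{1 − 21} < 1, i.e. C(n, 7) < 5^{21 − 1} = 95367431640625.
Check values of n near the boundary:
  n = 332: C(332, 7) = 82772214646616; 82772214646616 < 95367431640625? YES
  n = 333: C(333, 7) = 84549532139028; 84549532139028 < 95367431640625? YES
  n = 334: C(334, 7) = 86359460961576; 86359460961576 < 95367431640625? YES
  n = 335: C(335, 7) = 88202498238195; 88202498238195 < 95367431640625? YES
  n = 336: C(336, 7) = 90079147136880; 90079147136880 < 95367431640625? YES
  n = 337: C(337, 7) = 91989916924632; 91989916924632 < 95367431640625? YES
  n = 338: C(338, 7) = 93935323022736; 93935323022736 < 95367431640625? YES
  n = 339: C(339, 7) = 95915887062372; 95915887062372 < 95367431640625? NO
  n = 340: C(340, 7) = 97932136940560; 97932136940560 < 95367431640625? NO
  n = 341: C(341, 7) = 99984606876440; 99984606876440 < 95367431640625? NO
The largest n with C(n, 7) < 95367431640625 is n = 338 (where E[X] = 93935323022736/95367431640625 ≈ 0.98498). Hence R_5(7) > 338, i.e. R_5(7) ≥ 339.

Largest n = 338; hence R_5(7) > 338.


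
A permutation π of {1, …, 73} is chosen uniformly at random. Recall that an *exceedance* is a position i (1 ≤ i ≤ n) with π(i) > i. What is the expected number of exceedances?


Write X = Σ_{i=1}^{73} X_i, where X_i = 1_{π(i) > i}.
For each fixed i, π(i) is uniform over {1, …, 73} (marginal of a uniform permutation), so P[π(i) > i] = (n − i)/n. Summing: Σ_{i=1}^{73} (n − i)/n = (0 + 1 + … + 72)/73 = 73(73 − 1)/(2·73) = (73 − 1)/2.
Hence E[X] = Σ_{i=1}^{73} (73 − i)/73 = 36 ≈ 36.00000.

E[X] = 36 = 36.00000.


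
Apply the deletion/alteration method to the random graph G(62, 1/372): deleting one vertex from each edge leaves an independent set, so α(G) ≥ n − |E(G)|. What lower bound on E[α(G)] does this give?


E[|E(G)|] = C(62, 2)·p = 1891 · (1/372) = 61/12.
E[α(G)] ≥ n − E[|E(G)|] = 62 − 61/12 = 683/12.
Numerically: ≈ 56.916667.
(This is only a lower bound; the true E[α(G)] may be larger.)

E[α(G)] ≥ 683/12 ≈ 56.916667.


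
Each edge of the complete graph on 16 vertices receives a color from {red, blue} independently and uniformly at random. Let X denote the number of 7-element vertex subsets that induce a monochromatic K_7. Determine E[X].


Let X = Σ_S X_S over the C(16, 7) = 11440 subsets S of size 7, where X_S = 1 if the K_7 on S is monochromatic.
For a fixed S, the K_7 on S has C(7, 2) = 21 edges. P[all 21 edges red] = (1/2)^21, and likewise for blue, so P[monochromatic] = 2·(1/2)^21 = 2^{1 − 21} = 1/1048576.
Summing: E[X] = C(16, 7) · 2^{1 − 21} = 11440 · 1/1048576 = 715/65536.
Numerically: E[X] ≈ 0.010910.

E[X] = C(16,7)·2^(1−C(7,2)) = 715/65536 ≈ 0.010910.


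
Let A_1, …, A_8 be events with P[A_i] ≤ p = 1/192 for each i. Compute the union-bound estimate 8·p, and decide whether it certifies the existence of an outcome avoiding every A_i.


Union bound: P[∪_{i=1}^{8} A_i] ≤ Σ_i P[A_i] ≤ 8·p = 8·(1/192) = 1/24.
Numerically: 1/24 ≈ 0.041667.
Is 1/24 < 1? YES.
Since P[∪ A_i] ≤ 1/24 < 1, the complement has P[∩ A_i^c] ≥ 1 − 1/24 = 23/24 > 0, so some outcome avoids every A_i.

8·p = 1/24 ≈ 0.041667; existence CERTIFIED by the union bound.


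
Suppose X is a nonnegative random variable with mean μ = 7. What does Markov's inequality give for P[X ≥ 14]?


μ = E[X] = 7, a = 14.
Markov: P[X ≥ 14] ≤ μ/a = (7)/14 = 1/2.
Numerically: ≈ 0.500.
(Since a = 14 > μ = 7.000, the bound 1/2 is < 1 and informative.)

P[X ≥ 14] ≤ 1/2 ≈ 0.500.


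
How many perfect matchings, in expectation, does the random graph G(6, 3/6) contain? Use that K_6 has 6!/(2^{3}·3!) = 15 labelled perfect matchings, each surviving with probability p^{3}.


K_6 has 6!/(2^{3}·3!) = 15 labelled perfect matchings.
For each such perfect matching H, let X_H = 1 if all 3 edges of H are present in G. Then P[X_H = 1] = p^{3} = (1/2)^{3} = 1/8.
By linearity: E[X] = Σ_H E[X_H] = 15 · p^{3} = 15 · 1/8 = 15/8.
Numerically: E[X] ≈ 1.875.

E[X] = 15 · (1/2)^{3} = 15/8 ≈ 1.875.


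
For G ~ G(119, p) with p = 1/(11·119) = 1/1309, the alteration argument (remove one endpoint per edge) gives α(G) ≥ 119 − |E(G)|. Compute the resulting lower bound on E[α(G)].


E[|E(G)|] = C(119, 2)·p = 7021 · (1/1309) = 59/11.
E[α(G)] ≥ n − E[|E(G)|] = 119 − 59/11 = 1250/11.
Numerically: ≈ 113.636.
(This is only a lower bound; the true E[α(G)] may be larger.)

E[α(G)] ≥ 1250/11 ≈ 113.636.


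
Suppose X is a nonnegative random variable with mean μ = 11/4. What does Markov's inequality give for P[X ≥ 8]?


μ = E[X] = 11/4, a = 8.
Markov: P[X ≥ 8] ≤ μ/a = (11/4)/8 = 11/32.
Numerically: ≈ 0.3438.
(Since a = 8 > μ = 2.7500, the bound 11/32 is < 1 and informative.)

P[X ≥ 8] ≤ 11/32 ≈ 0.3438.


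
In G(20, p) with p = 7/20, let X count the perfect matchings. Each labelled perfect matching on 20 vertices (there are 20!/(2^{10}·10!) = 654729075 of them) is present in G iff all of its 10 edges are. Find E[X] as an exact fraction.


K_20 has 20!/(2^{10}·10!) = 654729075 labelled perfect matchings.
For each such perfect matching H, let X_H = 1 if all 10 edges of H are present in G. Then P[X_H = 1] = p^{10} = (7/20)^{10} = 282475249/10240000000000.
By linearity: E[X] = Σ_H E[X_H] = 654729075 · p^{10} = 654729075 · 282475249/10240000000000 = 7397790339526587/409600000000.
Numerically: E[X] ≈ 18061.

E[X] = 654729075 · (7/20)^{10} = 7397790339526587/409600000000 ≈ 18061.


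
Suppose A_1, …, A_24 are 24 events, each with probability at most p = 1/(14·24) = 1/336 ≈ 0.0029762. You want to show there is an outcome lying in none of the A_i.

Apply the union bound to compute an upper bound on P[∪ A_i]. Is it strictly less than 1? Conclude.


Union bound: P[∪_{i=1}^{24} A_i] ≤ Σ_i P[A_i] ≤ 24·p = 24·(1/336) = 1/14.
Numerically: 1/14 ≈ 0.0714286.
Is 1/14 < 1? YES.
Since P[∪ A_i] ≤ 1/14 < 1, the complement has P[∩ A_i^c] ≥ 1 − 1/14 = 13/14 > 0, so some outcome avoids every A_i.

24·p = 1/14 ≈ 0.0714286; existence CERTIFIED by the union bound.


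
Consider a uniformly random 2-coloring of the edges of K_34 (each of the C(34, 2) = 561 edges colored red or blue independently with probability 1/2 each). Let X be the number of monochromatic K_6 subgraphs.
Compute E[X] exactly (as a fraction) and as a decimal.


Let X = Σ_S X_S over the C(34, 6) = 1344904 subsets S of size 6, where X_S = 1 if the K_6 on S is monochromatic.
For a fixed S, the K_6 on S has C(6, 2) = 15 edges. P[all 15 edges red] = (1/2)^15, and likewise for blue, so P[monochromatic] = 2·(1/2)^15 = 2^{1 − 15} = 1/16384.
By linearity of expectation: E[X] = C(34, 6) · 2^{1 − 15} = 1344904 · 1/16384 = 168113/2048.
Numerically: E[X] ≈ 82.0864.

E[X] = C(34,6)·2^(1−C(6,2)) = 168113/2048 ≈ 82.0864.


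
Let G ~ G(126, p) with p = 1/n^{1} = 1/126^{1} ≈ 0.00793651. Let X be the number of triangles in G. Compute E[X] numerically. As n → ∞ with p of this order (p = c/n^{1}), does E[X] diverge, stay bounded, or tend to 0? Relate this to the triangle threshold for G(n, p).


Number of potential triangles: C(126, 3) = 325500.
Each occurs with probability p³ ≈ (0.00793651)³ ≈ 4.99906018e-07.
By linearity: E[X] = C(126, 3)·p³ ≈ 325500 · 4.99906018e-07 ≈ 0.162719.
Here α = 1, so p = 1/n is exactly at the triangle threshold p ~ 1/n. Asymptotically E[X] → c³/6 = 1³/6 = 1/6 ≈ 0.166667, a bounded constant. In this regime the triangle count is asymptotically Poisson(c³/6).

E[X] ≈ 0.162719; in regime p = Θ(1/n^{1}) E[X] stays bounded (at the triangle threshold p ~ 1/n).


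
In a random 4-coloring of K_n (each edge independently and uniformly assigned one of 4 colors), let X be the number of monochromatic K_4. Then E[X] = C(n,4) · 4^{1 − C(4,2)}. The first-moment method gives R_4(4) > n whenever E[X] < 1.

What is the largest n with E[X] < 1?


We need C(n, 4) · 4^{1 − 6} < 1, i.e. C(n, 4) < 4^{6 − 1} = 1024.
Check values of n near the boundary:
  n = 11: C(11, 4) = 330; 330 < 1024? YES
  n = 12: C(12, 4) = 495; 495 < 1024? YES
  n = 13: C(13, 4) = 715; 715 < 1024? YES
  n = 14: C(14, 4) = 1001; 1001 < 1024? YES
  n = 15: C(15, 4) = 1365; 1365 < 1024? NO
The largest n with C(n, 4) < 1024 is n = 14 (where E[X] = 1001/1024 ≈ 0.978). Hence R_4(4) > 14, i.e. R_4(4) ≥ 15.

Largest n = 14; hence R_4(4) > 14.


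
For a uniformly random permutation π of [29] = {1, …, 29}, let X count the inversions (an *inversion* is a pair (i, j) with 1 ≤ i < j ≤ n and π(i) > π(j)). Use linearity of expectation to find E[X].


Write X = Σ X_I over the C(29, 2) = 406 pairs i < j, with X_I the indicator of one inversion.
There are 406 indicators.
For each fixed pair i < j, the values π(i) and π(j) are two distinct elements of {1, …, 29} in uniformly random order; by symmetry P[π(i) > π(j)] = 1/2.
By linearity: E[X] = 406 · (1/2) = C(29, 2) · (1/2) = 406/2 = 203 ≈ 203.00000.

E[X] = 203 = 203.00000.


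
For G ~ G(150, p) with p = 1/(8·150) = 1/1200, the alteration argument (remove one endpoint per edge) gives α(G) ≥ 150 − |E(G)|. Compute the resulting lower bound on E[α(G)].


E[|E(G)|] = C(150, 2)·p = 11175 · (1/1200) = 149/16.
E[α(G)] ≥ n − E[|E(G)|] = 150 − 149/16 = 2251/16.
Numerically: ≈ 140.68750.
(This is only a lower bound; the true E[α(G)] may be larger.)

E[α(G)] ≥ 2251/16 ≈ 140.68750.


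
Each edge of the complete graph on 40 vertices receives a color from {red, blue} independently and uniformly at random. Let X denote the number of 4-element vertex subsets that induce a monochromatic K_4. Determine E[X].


Let X = Σ_S X_S over the C(40, 4) = 91390 subsets S of size 4, where X_S = 1 if the K_4 on S is monochromatic.
For a fixed S, the K_4 on S has C(4, 2) = 6 edges. P[all 6 edges red] = (1/2)^6, and likewise for blue, so P[monochromatic] = 2·(1/2)^6 = 2^{1 − 6} = 1/32.
By linearity: E[X] = C(40, 4) · 2^{1 − 6} = 91390 · 1/32 = 45695/16.
Numerically: E[X] ≈ 2855.93750.

E[X] = C(40,4)·2^(1−C(4,2)) = 45695/16 ≈ 2855.93750.


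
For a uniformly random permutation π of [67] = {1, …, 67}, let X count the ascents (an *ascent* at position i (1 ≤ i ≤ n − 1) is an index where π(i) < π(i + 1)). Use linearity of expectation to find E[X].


Write X = Σ X_I over i = 1, …, 66, with X_I the indicator of one ascent.
There are 66 indicators.
For each fixed i, the pair (π(i), π(i+1)) is a uniformly random ordered pair of distinct values from {1, …, 67}; by symmetry P[π(i) < π(i+1)] = 1/2.
By linearity: E[X] = 66 · (1/2) = (67 − 1) · (1/2) = 33 ≈ 33.0000.

E[X] = 33 = 33.0000.


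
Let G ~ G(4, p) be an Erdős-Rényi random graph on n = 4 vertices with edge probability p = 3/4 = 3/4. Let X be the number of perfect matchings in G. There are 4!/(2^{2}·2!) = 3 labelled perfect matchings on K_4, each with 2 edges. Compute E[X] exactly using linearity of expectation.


K_4 has 4!/(2^{2}·2!) = 3 labelled perfect matchings.
For each such perfect matching H, let X_H = 1 if all 2 edges of H are present in G. Then P[X_H = 1] = p^{2} = (3/4)^{2} = 9/16.
Summing the indicators: E[X] = Σ_H E[X_H] = 3 · p^{2} = 3 · 9/16 = 27/16.
Numerically: E[X] ≈ 1.69.

E[X] = 3 · (3/4)^{2} = 27/16 ≈ 1.69.


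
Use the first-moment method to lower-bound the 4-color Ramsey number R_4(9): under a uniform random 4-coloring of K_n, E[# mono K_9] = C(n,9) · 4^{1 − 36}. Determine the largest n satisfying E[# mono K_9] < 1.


We need C(n, 9) · 4^{1 − 36} < 1, i.e. C(n, 9) < 4^{36 − 1} = 1180591620717411303424.
Check values of n near the boundary:
  n = 909: C(909, 9) = 1122169012923711463931; 1122169012923711463931 < 1180591620717411303424? YES
  n = 910: C(910, 9) = 1133378248346922788210; 1133378248346922788210 < 1180591620717411303424? YES
  n = 911: C(911, 9) = 1144686900492291197405; 1144686900492291197405 < 1180591620717411303424? YES
  n = 912: C(912, 9) = 1156095740032081475120; 1156095740032081475120 < 1180591620717411303424? YES
  n = 913: C(913, 9) = 1167605542753639808390; 1167605542753639808390 < 1180591620717411303424? YES
  n = 914: C(914, 9) = 1179217089587653905932; 1179217089587653905932 < 1180591620717411303424? YES
  n = 915: C(915, 9) = 1190931166636537885130; 1190931166636537885130 < 1180591620717411303424? NO
  n = 916: C(916, 9) = 1202748565202942340440; 1202748565202942340440 < 1180591620717411303424? NO
The largest n with C(n, 9) < 1180591620717411303424 is n = 914 (where E[X] = 294804272396913476483/295147905179352825856 ≈ 0.999). Hence R_4(9) > 914, i.e. R_4(9) ≥ 915.

Largest n = 914; hence R_4(9) > 914.


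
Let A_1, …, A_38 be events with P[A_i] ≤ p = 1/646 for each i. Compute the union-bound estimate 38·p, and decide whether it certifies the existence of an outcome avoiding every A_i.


Union bound: P[∪_{i=1}^{38} A_i] ≤ Σ_i P[A_i] ≤ 38·p = 38·(1/646) = 1/17.
Numerically: 1/17 ≈ 0.059.
Is 1/17 < 1? YES.
Since P[∪ A_i] ≤ 1/17 < 1, the complement has P[∩ A_i^c] ≥ 1 − 1/17 = 16/17 > 0, so some outcome avoids every A_i.

38·p = 1/17 ≈ 0.059; existence CERTIFIED by the union bound.


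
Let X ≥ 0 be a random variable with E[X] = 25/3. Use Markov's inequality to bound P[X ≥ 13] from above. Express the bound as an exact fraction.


μ = E[X] = 25/3, a = 13.
Markov: P[X ≥ 13] ≤ μ/a = (25/3)/13 = 25/39.
Numerically: ≈ 0.6410.
(Since a = 13 > μ = 8.3333, the bound 25/39 is < 1 and informative.)

P[X ≥ 13] ≤ 25/39 ≈ 0.6410.


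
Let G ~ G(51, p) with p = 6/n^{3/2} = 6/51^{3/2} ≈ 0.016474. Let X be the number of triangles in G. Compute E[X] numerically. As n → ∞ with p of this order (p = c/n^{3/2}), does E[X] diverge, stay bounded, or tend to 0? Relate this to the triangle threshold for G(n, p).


Number of potential triangles: C(51, 3) = 20825.
Each occurs with probability p³ ≈ (0.016474)³ ≈ 4.4708280e-06.
By linearity: E[X] = C(51, 3)·p³ ≈ 20825 · 4.4708280e-06 ≈ 0.09310.
Since α = 3/2 > 1, p = c/n^{3/2} = o(1/n) is below the triangle threshold p ~ 1/n. Asymptotically E[X] ~ (c³/6)·n^{3(1−α)} = (6³/6)·n^{-1.5} → 0, so by Markov's inequality G has no triangles w.h.p.

E[X] ≈ 0.09310; in regime p = Θ(1/n^{3/2}) E[X] tends to 0 (below the triangle threshold p ~ 1/n).


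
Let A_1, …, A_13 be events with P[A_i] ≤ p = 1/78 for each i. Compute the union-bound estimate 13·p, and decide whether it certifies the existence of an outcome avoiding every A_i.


Union bound: P[∪_{i=1}^{13} A_i] ≤ Σ_i P[A_i] ≤ 13·p = 13·(1/78) = 1/6.
Numerically: 1/6 ≈ 0.1667.
Is 1/6 < 1? YES.
Since P[∪ A_i] ≤ 1/6 < 1, the complement has P[∩ A_i^c] ≥ 1 − 1/6 = 5/6 > 0, so some outcome avoids every A_i.

13·p = 1/6 ≈ 0.1667; existence CERTIFIED by the union bound.


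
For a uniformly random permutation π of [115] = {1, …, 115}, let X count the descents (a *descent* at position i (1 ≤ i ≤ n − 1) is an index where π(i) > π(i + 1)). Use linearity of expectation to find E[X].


Write X = Σ X_I over i = 1, …, 114, with X_I the indicator of one descent.
There are 114 indicators.
For each fixed i, the pair (π(i), π(i+1)) is a uniformly random ordered pair of distinct values from {1, …, 115}; by symmetry P[π(i) > π(i+1)] = 1/2.
By linearity: E[X] = 114 · (1/2) = (115 − 1) · (1/2) = 57 ≈ 57.000000.

E[X] = 57 = 57.000000.


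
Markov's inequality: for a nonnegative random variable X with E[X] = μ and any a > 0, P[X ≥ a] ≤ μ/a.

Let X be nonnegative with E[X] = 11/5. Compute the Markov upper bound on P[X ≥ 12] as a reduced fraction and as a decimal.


μ = E[X] = 11/5, a = 12.
Markov: P[X ≥ 12] ≤ μ/a = (11/5)/12 = 11/60.
Numerically: ≈ 0.1833.
(Since a = 12 > μ = 2.2000, the bound 11/60 is < 1 and informative.)

P[X ≥ 12] ≤ 11/60 ≈ 0.1833.


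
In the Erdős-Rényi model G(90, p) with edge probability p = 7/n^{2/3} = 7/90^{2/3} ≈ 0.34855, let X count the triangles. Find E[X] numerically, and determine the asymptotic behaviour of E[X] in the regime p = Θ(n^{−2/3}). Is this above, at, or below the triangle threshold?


Number of potential triangles: C(90, 3) = 117480.
Each occurs with probability p³ ≈ (0.34855)³ ≈ 4.2345679e-02.
By linearity: E[X] = C(90, 3)·p³ ≈ 117480 · 4.2345679e-02 ≈ 4974.77037.
Since α = 2/3 < 1, p = c/n^{2/3} ≫ 1/n is above the triangle threshold p ~ 1/n. Asymptotically E[X] ~ (c³/6)·n^{3(1−α)} = (7³/6)·n^{1} → ∞; triangles are abundant w.h.p.

E[X] ≈ 4974.77037; in regime p = Θ(1/n^{2/3}) E[X] diverges (above the triangle threshold p ~ 1/n).


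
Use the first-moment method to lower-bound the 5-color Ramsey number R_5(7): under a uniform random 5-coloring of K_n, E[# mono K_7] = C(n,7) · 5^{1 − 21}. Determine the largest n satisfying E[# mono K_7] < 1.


We need C(n, 7) · 5^{1 − 21} < 1, i.e. C(n, 7) < 5^{21 − 1} = 95367431640625.
Check values of n near the boundary:
  n = 334: C(334, 7) = 86359460961576; 86359460961576 < 95367431640625? YES
  n = 335: C(335, 7) = 88202498238195; 88202498238195 < 95367431640625? YES
  n = 336: C(336, 7) = 90079147136880; 90079147136880 < 95367431640625? YES
  n = 337: C(337, 7) = 91989916924632; 91989916924632 < 95367431640625? YES
  n = 338: C(338, 7) = 93935323022736; 93935323022736 < 95367431640625? YES
  n = 339: C(339, 7) = 95915887062372; 95915887062372 < 95367431640625? NO
  n = 340: C(340, 7) = 97932136940560; 97932136940560 < 95367431640625? NO
  n = 341: C(341, 7) = 99984606876440; 99984606876440 < 95367431640625? NO
The largest n with C(n, 7) < 95367431640625 is n = 338 (where E[X] = 93935323022736/95367431640625 ≈ 0.9850). Hence R_5(7) > 338, i.e. R_5(7) ≥ 339.

Largest n = 338; hence R_5(7) > 338.


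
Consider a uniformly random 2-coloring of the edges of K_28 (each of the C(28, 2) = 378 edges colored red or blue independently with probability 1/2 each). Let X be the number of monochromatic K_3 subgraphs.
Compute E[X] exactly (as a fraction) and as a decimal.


Let X = Σ_S X_S over the C(28, 3) = 3276 subsets S of size 3, where X_S = 1 if the K_3 on S is monochromatic.
For a fixed S, the K_3 on S has C(3, 2) = 3 edges. P[all 3 edges red] = (1/2)^3, and likewise for blue, so P[monochromatic] = 2·(1/2)^3 = 2^{1 − 3} = 1/4.
By linearity of expectation: E[X] = C(28, 3) · 2^{1 − 3} = 3276 · 1/4 = 819.
Numerically: E[X] ≈ 819.000.

E[X] = C(28,3)·2^(1−C(3,2)) = 819 ≈ 819.000.


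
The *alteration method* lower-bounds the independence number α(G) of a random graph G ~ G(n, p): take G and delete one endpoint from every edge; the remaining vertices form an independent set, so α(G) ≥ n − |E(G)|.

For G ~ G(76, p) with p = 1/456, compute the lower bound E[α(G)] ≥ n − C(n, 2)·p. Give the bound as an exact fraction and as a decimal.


E[|E(G)|] = C(76, 2)·p = 2850 · (1/456) = 25/4.
E[α(G)] ≥ n − E[|E(G)|] = 76 − 25/4 = 279/4.
Numerically: ≈ 69.75000.
(This is only a lower bound; the true E[α(G)] may be larger.)

E[α(G)] ≥ 279/4 ≈ 69.75000.


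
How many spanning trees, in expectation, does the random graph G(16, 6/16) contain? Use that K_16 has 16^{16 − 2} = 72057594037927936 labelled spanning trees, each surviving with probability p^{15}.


K_16 has 16^{16 − 2} = 72057594037927936 labelled spanning trees.
For each such spanning tree H, let X_H = 1 if all 15 edges of H are present in G. Then P[X_H = 1] = p^{15} = (3/8)^{15} = 14348907/35184372088832.
By linearity of expectation: E[X] = Σ_H E[X_H] = 72057594037927936 · p^{15} = 72057594037927936 · 14348907/35184372088832 = 29386561536.
Numerically: E[X] ≈ 2.94e+10.

E[X] = 72057594037927936 · (3/8)^{15} = 29386561536 ≈ 2.94e+10.
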